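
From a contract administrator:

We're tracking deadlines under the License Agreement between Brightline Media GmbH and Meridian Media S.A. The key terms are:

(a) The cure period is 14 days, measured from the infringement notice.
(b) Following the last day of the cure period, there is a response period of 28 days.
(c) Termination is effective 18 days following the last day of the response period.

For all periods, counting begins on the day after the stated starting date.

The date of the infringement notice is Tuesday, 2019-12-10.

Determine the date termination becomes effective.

2020-02-08

Adding 14 calendar days to 2019-12-10 gives 2019-12-24, which is the last day of the cure period.
The last day of the response period: 2019-12-24 + 28 days = 2020-01-21.
Adding 18 calendar days to 2020-01-21 gives 2020-02-08, which is the date termination becomes effective.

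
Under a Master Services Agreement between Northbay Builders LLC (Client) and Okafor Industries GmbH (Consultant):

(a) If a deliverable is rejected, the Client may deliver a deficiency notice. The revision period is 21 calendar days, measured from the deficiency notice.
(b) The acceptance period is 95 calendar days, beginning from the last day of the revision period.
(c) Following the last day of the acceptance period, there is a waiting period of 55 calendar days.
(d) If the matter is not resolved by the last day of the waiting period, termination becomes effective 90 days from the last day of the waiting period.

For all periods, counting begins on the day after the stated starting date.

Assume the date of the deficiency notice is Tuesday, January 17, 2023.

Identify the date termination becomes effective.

October 5, 2023

The last day of the revision period: 21 calendar days after January 17, 2023 is February 7, 2023.
The last day of the acceptance period: 95 calendar days after February 7, 2023 is May 13, 2023.
The last day of the waiting period: 55 calendar days after May 13, 2023 is July 7, 2023.
The date termination becomes effective: 90 calendar days after July 7, 2023 is October 5, 2023.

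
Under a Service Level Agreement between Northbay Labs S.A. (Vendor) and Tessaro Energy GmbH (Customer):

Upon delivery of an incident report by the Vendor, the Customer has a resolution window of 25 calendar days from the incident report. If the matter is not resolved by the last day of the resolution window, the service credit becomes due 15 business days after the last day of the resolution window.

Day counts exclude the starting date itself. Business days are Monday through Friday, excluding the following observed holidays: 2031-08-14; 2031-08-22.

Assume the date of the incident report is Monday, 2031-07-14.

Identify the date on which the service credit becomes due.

2031-09-02

The last day of the resolution window: 25 calendar days after 2031-07-14 is 2031-08-08.
The date on which the service credit becomes due: 15 business days after Friday, 2031-08-08, skipping weekends and the listed holidays on Aug 14, Aug 22 — Aug 11, Aug 12, Aug 13, Aug 15, …, Aug 29, Sep 1, Sep 2 — lands on Tuesday, 2031-09-02.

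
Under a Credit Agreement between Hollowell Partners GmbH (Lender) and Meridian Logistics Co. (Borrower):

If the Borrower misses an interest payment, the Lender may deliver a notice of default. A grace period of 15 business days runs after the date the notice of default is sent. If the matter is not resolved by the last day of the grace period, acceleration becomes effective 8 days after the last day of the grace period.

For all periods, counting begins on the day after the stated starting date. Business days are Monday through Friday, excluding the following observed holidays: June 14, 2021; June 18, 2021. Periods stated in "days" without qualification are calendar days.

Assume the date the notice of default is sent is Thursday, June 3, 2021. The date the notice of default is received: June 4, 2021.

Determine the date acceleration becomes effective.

The last day of the grace period: counting 15 business days from Thursday, June 3, 2021 (Jun 4, Jun 7, Jun 8, Jun 9, …, Jun 24, Jun 25, Jun 28, skipping weekends and the listed holidays on Jun 14, Jun 18) reaches Monday, June 28, 2021.
Adding 8 calendar days to June 28, 2021 gives July 6, 2021, which is the date acceleration becomes effective.

July 6, 2021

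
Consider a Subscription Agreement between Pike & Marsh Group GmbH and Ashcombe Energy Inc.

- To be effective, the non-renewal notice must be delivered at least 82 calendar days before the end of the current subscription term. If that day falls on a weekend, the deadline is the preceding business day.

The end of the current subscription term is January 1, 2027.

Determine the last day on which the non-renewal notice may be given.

January 1, 2027 minus 82 days is October 11, 2026. That is a Sunday, so the deadline moves back to Friday, October 9, 2026.

October 9, 2026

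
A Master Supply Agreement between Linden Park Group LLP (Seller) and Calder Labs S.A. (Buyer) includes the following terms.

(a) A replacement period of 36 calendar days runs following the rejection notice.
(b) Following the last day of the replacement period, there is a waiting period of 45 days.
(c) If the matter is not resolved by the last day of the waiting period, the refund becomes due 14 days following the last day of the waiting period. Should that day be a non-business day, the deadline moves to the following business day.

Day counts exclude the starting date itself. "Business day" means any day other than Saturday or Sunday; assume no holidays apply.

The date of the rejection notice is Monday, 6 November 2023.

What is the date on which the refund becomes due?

The last day of the replacement period: 36 calendar days after 6 November 2023 is 12 December 2023.
Adding 45 calendar days to 12 December 2023 gives 26 January 2024, which is the last day of the waiting period.
The date on which the refund becomes due: 26 January 2024 + 14 days = 9 February 2024. 9 February 2024 is a Friday, so no roll-forward applies.

9 February 2024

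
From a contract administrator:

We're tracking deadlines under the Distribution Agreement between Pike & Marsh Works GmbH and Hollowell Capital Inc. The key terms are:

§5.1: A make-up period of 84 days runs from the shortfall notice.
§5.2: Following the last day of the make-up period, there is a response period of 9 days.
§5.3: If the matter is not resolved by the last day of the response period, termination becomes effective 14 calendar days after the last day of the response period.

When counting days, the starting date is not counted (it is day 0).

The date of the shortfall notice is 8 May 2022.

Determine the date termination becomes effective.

23 August 2022

The last day of the make-up period: 84 calendar days after 8 May 2022 is 31 July 2022.
The last day of the response period: 9 calendar days after 31 July 2022 is 9 August 2022.
Adding 14 calendar days to 9 August 2022 gives 23 August 2022, which is the date termination becomes effective.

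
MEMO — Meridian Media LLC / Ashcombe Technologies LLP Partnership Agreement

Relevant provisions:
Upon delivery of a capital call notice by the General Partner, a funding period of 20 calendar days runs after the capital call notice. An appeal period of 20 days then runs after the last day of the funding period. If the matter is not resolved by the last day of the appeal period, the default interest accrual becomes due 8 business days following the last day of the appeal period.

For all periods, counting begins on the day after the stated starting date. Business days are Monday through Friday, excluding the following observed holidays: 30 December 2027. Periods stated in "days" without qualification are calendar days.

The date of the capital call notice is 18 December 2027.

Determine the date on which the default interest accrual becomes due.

8 February 2028

The last day of the funding period: 18 December 2027 + 20 days = 7 January 2028.
The last day of the appeal period: 7 January 2028 + 20 days = 27 January 2028.
The date on which the default interest accrual becomes due: counting 8 business days from Thursday, 27 January 2028 (Jan 28, Jan 31, Feb 1, Feb 2, Feb 3, Feb 4, Feb 7, Feb 8, skipping weekends) reaches Tuesday, 8 February 2028.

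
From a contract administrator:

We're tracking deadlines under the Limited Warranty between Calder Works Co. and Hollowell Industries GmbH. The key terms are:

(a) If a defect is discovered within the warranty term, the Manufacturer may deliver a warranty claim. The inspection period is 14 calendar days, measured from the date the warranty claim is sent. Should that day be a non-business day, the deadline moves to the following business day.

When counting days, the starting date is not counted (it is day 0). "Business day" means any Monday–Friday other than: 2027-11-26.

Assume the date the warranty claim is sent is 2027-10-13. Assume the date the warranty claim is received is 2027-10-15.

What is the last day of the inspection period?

2027-10-27

The last day of the inspection period: 14 calendar days after 2027-10-13 is 2027-10-27. 2027-10-27 is a Wednesday and is not a listed holiday, so no roll-forward applies.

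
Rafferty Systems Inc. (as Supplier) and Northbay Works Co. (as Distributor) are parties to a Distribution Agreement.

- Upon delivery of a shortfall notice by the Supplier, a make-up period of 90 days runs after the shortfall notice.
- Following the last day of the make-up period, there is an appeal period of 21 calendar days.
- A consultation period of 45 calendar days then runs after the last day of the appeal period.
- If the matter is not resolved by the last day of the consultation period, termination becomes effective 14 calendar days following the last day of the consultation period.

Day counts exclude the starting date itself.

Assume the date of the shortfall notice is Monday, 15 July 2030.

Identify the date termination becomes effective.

The last day of the make-up period: 15 July 2030 + 90 days = 13 October 2030.
The last day of the appeal period: 21 calendar days after 13 October 2030 is 3 November 2030.
The last day of the consultation period: 3 November 2030 + 45 days = 18 December 2030.
Adding 14 calendar days to 18 December 2030 gives 1 January 2031, which is the date termination becomes effective.

1 January 2031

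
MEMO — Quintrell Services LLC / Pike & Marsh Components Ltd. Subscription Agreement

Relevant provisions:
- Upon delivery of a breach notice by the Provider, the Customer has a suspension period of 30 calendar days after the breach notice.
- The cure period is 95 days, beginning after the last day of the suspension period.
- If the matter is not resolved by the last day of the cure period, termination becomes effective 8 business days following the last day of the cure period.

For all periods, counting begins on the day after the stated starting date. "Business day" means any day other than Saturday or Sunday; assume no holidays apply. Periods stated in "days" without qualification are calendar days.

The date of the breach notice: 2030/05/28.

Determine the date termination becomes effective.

2030/10/10

Adding 30 calendar days to 2030/05/28 gives 2030/06/27, which is the last day of the suspension period.
Adding 95 calendar days to 2030/06/27 gives 2030/09/30, which is the last day of the cure period.
The date termination becomes effective: counting 8 business days from Monday, 2030/09/30 (Oct 1, Oct 2, Oct 3, Oct 4, Oct 7, Oct 8, Oct 9, Oct 10, skipping weekends) reaches Thursday, 2030/10/10.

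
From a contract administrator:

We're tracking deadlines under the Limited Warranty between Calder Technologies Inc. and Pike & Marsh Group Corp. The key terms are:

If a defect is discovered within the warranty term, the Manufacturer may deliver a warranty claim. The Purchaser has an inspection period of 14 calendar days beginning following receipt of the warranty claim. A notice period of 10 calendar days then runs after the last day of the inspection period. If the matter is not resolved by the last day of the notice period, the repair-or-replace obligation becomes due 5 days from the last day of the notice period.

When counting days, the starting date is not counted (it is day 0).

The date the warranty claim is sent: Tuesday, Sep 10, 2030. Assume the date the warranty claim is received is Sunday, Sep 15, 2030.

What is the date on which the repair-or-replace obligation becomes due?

Oct 14, 2030

The last day of the inspection period: 14 calendar days after Sep 15, 2030 is Sep 29, 2030.
The last day of the notice period: 10 calendar days after Sep 29, 2030 is Oct 9, 2030.
Adding 5 calendar days to Oct 9, 2030 gives Oct 14, 2030, which is the date on which the repair-or-replace obligation becomes due.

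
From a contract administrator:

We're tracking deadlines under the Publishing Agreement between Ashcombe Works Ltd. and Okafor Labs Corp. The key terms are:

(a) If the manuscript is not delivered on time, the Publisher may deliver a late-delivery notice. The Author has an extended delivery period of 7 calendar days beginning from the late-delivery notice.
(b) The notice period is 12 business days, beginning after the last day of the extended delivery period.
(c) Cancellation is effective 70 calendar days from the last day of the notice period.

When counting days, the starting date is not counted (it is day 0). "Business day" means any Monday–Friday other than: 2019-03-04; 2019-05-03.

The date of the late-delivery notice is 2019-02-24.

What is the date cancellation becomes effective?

Adding 7 calendar days to 2019-02-24 gives 2019-03-03, which is the last day of the extended delivery period.
The last day of the notice period: 12 business days after Sunday, 2019-03-03, skipping weekends and the listed holiday on Mar 4 — Mar 5, Mar 6, Mar 7, Mar 8, …, Mar 18, Mar 19, Mar 20 — lands on Wednesday, 2019-03-20.
The date cancellation becomes effective: 2019-03-20 + 70 days = 2019-05-29.

2019-05-29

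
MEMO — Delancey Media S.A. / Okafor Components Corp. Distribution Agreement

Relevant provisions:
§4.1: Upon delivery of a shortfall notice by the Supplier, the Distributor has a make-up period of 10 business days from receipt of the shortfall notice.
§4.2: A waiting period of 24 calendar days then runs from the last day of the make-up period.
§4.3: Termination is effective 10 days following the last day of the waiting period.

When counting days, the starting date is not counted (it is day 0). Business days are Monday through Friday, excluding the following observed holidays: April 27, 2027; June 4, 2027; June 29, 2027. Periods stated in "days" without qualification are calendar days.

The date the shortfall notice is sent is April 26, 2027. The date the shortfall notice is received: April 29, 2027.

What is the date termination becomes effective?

The last day of the make-up period: 10 business days after Thursday, April 29, 2027, skipping weekends — Apr 30, May 3, May 4, May 5, May 6, May 7, May 10, May 11, May 12, May 13 — lands on Thursday, May 13, 2027.
Adding 24 calendar days to May 13, 2027 gives June 6, 2027, which is the last day of the waiting period.
The date termination becomes effective: 10 calendar days after June 6, 2027 is June 16, 2027.

June 16, 2027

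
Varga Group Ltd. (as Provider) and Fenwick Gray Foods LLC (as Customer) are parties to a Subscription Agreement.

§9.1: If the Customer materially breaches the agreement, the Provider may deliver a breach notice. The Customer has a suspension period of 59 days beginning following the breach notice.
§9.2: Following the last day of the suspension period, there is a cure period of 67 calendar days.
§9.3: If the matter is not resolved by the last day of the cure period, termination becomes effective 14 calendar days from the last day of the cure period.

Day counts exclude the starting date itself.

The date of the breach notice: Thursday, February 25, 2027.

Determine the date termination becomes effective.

Adding 59 calendar days to February 25, 2027 gives April 25, 2027, which is the last day of the suspension period.
The last day of the cure period: 67 calendar days after April 25, 2027 is July 1, 2027.
The date termination becomes effective: 14 calendar days after July 1, 2027 is July 15, 2027.

July 15, 2027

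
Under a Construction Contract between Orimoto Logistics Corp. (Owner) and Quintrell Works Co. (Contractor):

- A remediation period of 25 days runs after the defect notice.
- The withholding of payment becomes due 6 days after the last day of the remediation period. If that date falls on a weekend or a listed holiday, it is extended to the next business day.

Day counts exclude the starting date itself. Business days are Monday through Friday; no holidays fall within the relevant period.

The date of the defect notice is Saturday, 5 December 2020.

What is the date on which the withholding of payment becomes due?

5 January 2021

Adding 25 calendar days to 5 December 2020 gives 30 December 2020, which is the last day of the remediation period.
Adding 6 calendar days to 30 December 2020 gives 5 January 2021, which is the date on which the withholding of payment becomes due. 5 January 2021 is a Tuesday, so no roll-forward applies.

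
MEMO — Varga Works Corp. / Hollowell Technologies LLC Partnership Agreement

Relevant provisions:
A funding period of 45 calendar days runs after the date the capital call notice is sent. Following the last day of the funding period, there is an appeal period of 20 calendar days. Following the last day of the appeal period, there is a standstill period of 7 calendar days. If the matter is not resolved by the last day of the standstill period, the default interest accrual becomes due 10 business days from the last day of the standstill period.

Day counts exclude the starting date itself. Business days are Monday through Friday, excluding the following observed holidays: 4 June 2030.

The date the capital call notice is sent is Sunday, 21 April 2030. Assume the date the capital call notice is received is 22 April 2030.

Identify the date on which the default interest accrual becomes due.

16 July 2030

Adding 45 calendar days to 21 April 2030 gives 5 June 2030, which is the last day of the funding period.
Adding 20 calendar days to 5 June 2030 gives 25 June 2030, which is the last day of the appeal period.
Adding 7 calendar days to 25 June 2030 gives 2 July 2030, which is the last day of the standstill period.
The date on which the default interest accrual becomes due: counting 10 business days from Tuesday, 2 July 2030 (Jul 3, Jul 4, Jul 5, Jul 8, Jul 9, Jul 10, Jul 11, Jul 12, Jul 15, Jul 16, skipping weekends) reaches Tuesday, 16 July 2030.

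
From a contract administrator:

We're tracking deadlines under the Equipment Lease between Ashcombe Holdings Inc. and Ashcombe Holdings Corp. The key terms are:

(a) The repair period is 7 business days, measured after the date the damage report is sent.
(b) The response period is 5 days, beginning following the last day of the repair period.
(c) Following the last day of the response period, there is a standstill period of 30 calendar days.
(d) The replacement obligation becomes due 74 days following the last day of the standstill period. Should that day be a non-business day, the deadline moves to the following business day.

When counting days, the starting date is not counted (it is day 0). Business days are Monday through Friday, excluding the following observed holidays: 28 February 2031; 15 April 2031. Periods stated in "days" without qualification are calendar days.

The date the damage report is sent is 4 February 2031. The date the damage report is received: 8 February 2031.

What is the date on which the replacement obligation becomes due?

The last day of the repair period: counting 7 business days from Tuesday, 4 February 2031 (Feb 5, Feb 6, Feb 7, Feb 10, Feb 11, Feb 12, Feb 13, skipping weekends) reaches Thursday, 13 February 2031.
The last day of the response period: 5 calendar days after 13 February 2031 is 18 February 2031.
Adding 30 calendar days to 18 February 2031 gives 20 March 2031, which is the last day of the standstill period.
The date on which the replacement obligation becomes due: 74 calendar days after 20 March 2031 is 2 June 2031. 2 June 2031 is a Monday and is not a listed holiday, so no roll-forward applies.

2 June 2031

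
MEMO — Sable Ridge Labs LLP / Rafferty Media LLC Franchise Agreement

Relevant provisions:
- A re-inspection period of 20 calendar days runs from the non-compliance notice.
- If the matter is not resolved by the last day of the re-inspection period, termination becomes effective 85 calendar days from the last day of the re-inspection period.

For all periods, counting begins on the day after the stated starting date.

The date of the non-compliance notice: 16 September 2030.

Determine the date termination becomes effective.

30 December 2030

The last day of the re-inspection period: 16 September 2030 + 20 days = 6 October 2030.
Adding 85 calendar days to 6 October 2030 gives 30 December 2030, which is the date termination becomes effective.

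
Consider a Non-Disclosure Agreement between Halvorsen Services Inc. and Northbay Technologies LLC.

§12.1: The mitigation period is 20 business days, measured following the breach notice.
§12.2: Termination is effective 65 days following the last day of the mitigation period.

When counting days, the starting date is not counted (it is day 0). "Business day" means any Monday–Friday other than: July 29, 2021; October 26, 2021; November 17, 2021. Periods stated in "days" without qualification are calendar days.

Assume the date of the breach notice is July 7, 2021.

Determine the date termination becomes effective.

The last day of the mitigation period: 20 business days after Wednesday, July 7, 2021, skipping weekends and the listed holiday on Jul 29 — Jul 8, Jul 9, Jul 12, Jul 13, …, Aug 3, Aug 4, Aug 5 — lands on Thursday, August 5, 2021.
Adding 65 calendar days to August 5, 2021 gives October 9, 2021, which is the date termination becomes effective.

October 9, 2021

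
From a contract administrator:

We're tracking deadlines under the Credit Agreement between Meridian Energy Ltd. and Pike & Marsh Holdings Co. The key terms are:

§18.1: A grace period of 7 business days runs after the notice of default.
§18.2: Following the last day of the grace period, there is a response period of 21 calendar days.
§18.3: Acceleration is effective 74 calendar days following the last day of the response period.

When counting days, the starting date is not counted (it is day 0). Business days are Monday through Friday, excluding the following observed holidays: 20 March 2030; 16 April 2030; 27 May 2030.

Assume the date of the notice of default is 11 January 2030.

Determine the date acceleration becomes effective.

27 April 2030

From Friday, 11 January 2030, 7 business days (Jan 14, Jan 15, Jan 16, Jan 17, Jan 18, Jan 21, Jan 22, skipping weekends) brings us to Tuesday, 22 January 2030, which is the last day of the grace period.
The last day of the response period: 22 January 2030 + 21 days = 12 February 2030.
The date acceleration becomes effective: 74 calendar days after 12 February 2030 is 27 April 2030.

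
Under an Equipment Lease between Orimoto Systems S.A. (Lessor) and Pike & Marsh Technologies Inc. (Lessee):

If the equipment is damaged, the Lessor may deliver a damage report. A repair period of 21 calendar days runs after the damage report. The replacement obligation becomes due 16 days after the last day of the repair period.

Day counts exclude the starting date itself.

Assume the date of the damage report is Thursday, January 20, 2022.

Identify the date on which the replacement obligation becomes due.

February 26, 2022

Adding 21 calendar days to January 20, 2022 gives February 10, 2022, which is the last day of the repair period.
Adding 16 calendar days to February 10, 2022 gives February 26, 2022, which is the date on which the replacement obligation becomes due.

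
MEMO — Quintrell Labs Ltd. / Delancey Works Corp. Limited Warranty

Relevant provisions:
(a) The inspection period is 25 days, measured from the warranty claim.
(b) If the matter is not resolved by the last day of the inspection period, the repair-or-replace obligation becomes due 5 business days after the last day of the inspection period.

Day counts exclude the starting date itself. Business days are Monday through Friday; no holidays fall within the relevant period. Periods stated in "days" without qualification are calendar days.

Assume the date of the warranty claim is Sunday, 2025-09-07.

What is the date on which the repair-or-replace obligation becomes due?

The last day of the inspection period: 25 calendar days after 2025-09-07 is 2025-10-02.
From Thursday, 2025-10-02, 5 business days (Oct 3, Oct 6, Oct 7, Oct 8, Oct 9, skipping weekends) brings us to Thursday, 2025-10-09, which is the date on which the repair-or-replace obligation becomes due.

2025-10-09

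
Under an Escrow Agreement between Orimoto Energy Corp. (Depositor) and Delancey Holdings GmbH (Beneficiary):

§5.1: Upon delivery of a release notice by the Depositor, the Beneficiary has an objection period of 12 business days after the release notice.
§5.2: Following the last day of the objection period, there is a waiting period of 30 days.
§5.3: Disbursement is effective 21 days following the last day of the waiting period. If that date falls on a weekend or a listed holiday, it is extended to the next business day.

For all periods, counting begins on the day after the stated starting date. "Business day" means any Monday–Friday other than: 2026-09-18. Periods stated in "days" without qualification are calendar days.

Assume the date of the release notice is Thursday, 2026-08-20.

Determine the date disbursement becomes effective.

The last day of the objection period: 12 business days after Thursday, 2026-08-20, skipping weekends — Aug 21, Aug 24, Aug 25, Aug 26, …, Sep 3, Sep 4, Sep 7 — lands on Monday, 2026-09-07.
The last day of the waiting period: 30 calendar days after 2026-09-07 is 2026-10-07.
Adding 21 calendar days to 2026-10-07 gives 2026-10-28, which is the date disbursement becomes effective. 2026-10-28 is a Wednesday and is not a listed holiday, so no roll-forward applies.

2026-10-28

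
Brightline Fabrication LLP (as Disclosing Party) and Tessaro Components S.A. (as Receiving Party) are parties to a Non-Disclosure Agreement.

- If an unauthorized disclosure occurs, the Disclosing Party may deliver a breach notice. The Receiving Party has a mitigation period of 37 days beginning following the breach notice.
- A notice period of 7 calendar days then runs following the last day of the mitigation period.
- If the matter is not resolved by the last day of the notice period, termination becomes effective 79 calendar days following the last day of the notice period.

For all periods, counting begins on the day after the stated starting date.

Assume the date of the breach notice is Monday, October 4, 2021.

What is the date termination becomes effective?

The last day of the mitigation period: 37 calendar days after October 4, 2021 is November 10, 2021.
Adding 7 calendar days to November 10, 2021 gives November 17, 2021, which is the last day of the notice period.
The date termination becomes effective: 79 calendar days after November 17, 2021 is February 4, 2022.

February 4, 2022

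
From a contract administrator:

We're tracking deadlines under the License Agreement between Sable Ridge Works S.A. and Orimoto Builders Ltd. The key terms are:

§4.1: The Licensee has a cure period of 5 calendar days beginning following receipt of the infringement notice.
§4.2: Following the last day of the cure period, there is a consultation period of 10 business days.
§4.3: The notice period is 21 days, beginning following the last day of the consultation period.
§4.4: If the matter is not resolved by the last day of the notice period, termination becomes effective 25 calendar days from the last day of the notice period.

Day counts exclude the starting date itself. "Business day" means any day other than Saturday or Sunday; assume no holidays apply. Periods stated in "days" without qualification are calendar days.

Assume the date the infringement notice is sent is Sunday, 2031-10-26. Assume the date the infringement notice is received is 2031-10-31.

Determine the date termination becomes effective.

2032-01-04

The last day of the cure period: 5 calendar days after 2031-10-31 is 2031-11-05.
The last day of the consultation period: 10 business days after Wednesday, 2031-11-05, skipping weekends — Nov 6, Nov 7, Nov 10, Nov 11, Nov 12, Nov 13, Nov 14, Nov 17, Nov 18, Nov 19 — lands on Wednesday, 2031-11-19.
The last day of the notice period: 21 calendar days after 2031-11-19 is 2031-12-10.
The date termination becomes effective: 2031-12-10 + 25 days = 2032-01-04.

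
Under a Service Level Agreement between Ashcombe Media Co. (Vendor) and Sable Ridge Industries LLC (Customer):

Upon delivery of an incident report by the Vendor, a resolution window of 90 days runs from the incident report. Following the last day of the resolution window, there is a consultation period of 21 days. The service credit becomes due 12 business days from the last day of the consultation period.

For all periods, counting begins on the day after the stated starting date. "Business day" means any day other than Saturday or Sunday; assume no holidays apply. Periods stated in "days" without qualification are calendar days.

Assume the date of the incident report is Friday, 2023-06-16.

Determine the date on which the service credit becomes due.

The last day of the resolution window: 2023-06-16 + 90 days = 2023-09-14.
The last day of the consultation period: 21 calendar days after 2023-09-14 is 2023-10-05.
The date on which the service credit becomes due: 12 business days after Thursday, 2023-10-05, skipping weekends — Oct 6, Oct 9, Oct 10, Oct 11, …, Oct 19, Oct 20, Oct 23 — lands on Monday, 2023-10-23.

2023-10-23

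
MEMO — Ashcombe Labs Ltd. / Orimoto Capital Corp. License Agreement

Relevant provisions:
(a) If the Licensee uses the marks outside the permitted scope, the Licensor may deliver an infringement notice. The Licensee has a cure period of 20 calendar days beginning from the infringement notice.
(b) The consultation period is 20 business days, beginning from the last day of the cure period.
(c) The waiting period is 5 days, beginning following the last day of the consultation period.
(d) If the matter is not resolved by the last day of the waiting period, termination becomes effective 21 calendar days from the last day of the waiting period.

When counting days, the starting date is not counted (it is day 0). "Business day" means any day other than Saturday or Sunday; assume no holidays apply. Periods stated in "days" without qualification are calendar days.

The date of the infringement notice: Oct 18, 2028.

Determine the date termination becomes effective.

The last day of the cure period: 20 calendar days after Oct 18, 2028 is Nov 7, 2028.
The last day of the consultation period: 20 business days after Tuesday, Nov 7, 2028, skipping weekends — Nov 8, Nov 9, Nov 10, Nov 13, …, Dec 1, Dec 4, Dec 5 — lands on Tuesday, Dec 5, 2028.
The last day of the waiting period: 5 calendar days after Dec 5, 2028 is Dec 10, 2028.
Adding 21 calendar days to Dec 10, 2028 gives Dec 31, 2028, which is the date termination becomes effective.

Dec 31, 2028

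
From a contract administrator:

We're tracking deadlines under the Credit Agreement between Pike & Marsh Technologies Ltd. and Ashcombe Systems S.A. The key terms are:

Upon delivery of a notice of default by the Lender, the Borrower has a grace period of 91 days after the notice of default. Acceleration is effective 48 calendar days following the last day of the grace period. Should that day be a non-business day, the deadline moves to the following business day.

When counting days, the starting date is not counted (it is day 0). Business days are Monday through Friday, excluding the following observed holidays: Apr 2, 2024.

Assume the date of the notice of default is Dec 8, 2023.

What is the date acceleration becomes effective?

The last day of the grace period: Dec 8, 2023 + 91 days = Mar 8, 2024.
Adding 48 calendar days to Mar 8, 2024 gives Apr 25, 2024, which is the date acceleration becomes effective. Apr 25, 2024 is a Thursday and is not a listed holiday, so no roll-forward applies.

Apr 25, 2024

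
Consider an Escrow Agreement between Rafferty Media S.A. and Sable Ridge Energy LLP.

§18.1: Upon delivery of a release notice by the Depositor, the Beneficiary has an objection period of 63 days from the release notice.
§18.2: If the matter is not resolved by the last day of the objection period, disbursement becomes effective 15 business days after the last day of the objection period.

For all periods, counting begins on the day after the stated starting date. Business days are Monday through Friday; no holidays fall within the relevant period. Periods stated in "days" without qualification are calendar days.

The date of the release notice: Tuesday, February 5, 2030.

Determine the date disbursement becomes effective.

April 30, 2030

The last day of the objection period: February 5, 2030 + 63 days = April 9, 2030.
From Tuesday, April 9, 2030, 15 business days (Apr 10, Apr 11, Apr 12, Apr 15, …, Apr 26, Apr 29, Apr 30, skipping weekends) brings us to Tuesday, April 30, 2030, which is the date disbursement becomes effective.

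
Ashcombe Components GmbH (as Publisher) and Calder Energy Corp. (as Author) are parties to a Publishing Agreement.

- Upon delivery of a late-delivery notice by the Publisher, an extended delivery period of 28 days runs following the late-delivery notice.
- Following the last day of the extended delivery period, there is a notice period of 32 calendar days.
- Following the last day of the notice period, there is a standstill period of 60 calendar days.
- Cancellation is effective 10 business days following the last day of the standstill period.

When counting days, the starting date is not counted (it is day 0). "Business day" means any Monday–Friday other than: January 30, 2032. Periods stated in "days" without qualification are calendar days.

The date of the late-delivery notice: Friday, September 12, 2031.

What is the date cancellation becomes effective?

January 23, 2032

The last day of the extended delivery period: September 12, 2031 + 28 days = October 10, 2031.
The last day of the notice period: October 10, 2031 + 32 days = November 11, 2031.
Adding 60 calendar days to November 11, 2031 gives January 10, 2032, which is the last day of the standstill period.
The date cancellation becomes effective: 10 business days after Saturday, January 10, 2032, skipping weekends — Jan 12, Jan 13, Jan 14, Jan 15, Jan 16, Jan 19, Jan 20, Jan 21, Jan 22, Jan 23 — lands on Friday, January 23, 2032.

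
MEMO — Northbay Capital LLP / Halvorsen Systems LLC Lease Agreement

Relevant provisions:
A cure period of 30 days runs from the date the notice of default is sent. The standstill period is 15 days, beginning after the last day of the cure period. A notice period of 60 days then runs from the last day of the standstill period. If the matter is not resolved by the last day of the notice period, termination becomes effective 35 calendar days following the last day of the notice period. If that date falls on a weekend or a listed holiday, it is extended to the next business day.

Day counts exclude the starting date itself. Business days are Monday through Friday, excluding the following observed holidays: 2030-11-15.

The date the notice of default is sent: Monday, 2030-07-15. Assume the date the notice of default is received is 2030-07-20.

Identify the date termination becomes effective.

2030-12-02

Adding 30 calendar days to 2030-07-15 gives 2030-08-14, which is the last day of the cure period.
The last day of the standstill period: 15 calendar days after 2030-08-14 is 2030-08-29.
Adding 60 calendar days to 2030-08-29 gives 2030-10-28, which is the last day of the notice period.
The date termination becomes effective: 35 calendar days after 2030-10-28 is 2030-12-02. 2030-12-02 is a Monday and is not a listed holiday, so no roll-forward applies.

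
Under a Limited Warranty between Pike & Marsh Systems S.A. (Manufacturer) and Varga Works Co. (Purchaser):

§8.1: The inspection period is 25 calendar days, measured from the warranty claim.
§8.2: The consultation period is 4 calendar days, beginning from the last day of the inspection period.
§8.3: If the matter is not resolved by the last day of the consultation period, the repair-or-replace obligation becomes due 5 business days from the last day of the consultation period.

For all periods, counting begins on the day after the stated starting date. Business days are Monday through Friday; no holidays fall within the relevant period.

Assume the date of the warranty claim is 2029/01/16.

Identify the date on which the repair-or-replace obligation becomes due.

2029/02/21

Adding 25 calendar days to 2029/01/16 gives 2029/02/10, which is the last day of the inspection period.
The last day of the consultation period: 2029/02/10 + 4 days = 2029/02/14.
From Wednesday, 2029/02/14, 5 business days (Feb 15, Feb 16, Feb 19, Feb 20, Feb 21, skipping weekends) brings us to Wednesday, 2029/02/21, which is the date on which the repair-or-replace obligation becomes due.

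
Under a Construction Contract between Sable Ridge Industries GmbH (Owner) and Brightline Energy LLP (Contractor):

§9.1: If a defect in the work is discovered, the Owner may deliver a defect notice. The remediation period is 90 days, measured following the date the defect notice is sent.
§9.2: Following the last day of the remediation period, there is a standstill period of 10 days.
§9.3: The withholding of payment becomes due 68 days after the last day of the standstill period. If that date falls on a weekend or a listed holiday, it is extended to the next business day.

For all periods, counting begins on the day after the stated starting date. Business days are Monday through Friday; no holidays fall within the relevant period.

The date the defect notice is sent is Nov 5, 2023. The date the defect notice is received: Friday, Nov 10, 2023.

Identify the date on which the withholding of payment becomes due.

Adding 90 calendar days to Nov 5, 2023 gives Feb 3, 2024, which is the last day of the remediation period.
The last day of the standstill period: Feb 3, 2024 + 10 days = Feb 13, 2024.
The date on which the withholding of payment becomes due: 68 calendar days after Feb 13, 2024 is Apr 21, 2024. That falls on a Sunday, so it rolls to the next business day, Monday, Apr 22, 2024.

Apr 22, 2024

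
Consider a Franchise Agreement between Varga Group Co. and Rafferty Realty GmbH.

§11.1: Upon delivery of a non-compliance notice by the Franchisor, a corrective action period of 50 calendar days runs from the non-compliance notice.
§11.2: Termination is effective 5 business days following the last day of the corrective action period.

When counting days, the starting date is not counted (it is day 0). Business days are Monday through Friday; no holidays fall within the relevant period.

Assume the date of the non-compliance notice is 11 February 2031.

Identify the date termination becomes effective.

9 April 2031

The last day of the corrective action period: 50 calendar days after 11 February 2031 is 2 April 2031.
The date termination becomes effective: 5 business days after Wednesday, 2 April 2031, skipping weekends — Apr 3, Apr 4, Apr 7, Apr 8, Apr 9 — lands on Wednesday, 9 April 2031.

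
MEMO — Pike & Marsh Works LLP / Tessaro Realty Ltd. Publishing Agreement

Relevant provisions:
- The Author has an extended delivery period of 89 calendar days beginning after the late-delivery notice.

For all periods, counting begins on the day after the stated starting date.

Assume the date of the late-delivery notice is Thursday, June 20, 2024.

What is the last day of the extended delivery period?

September 17, 2024

The last day of the extended delivery period: 89 calendar days after June 20, 2024 is September 17, 2024.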